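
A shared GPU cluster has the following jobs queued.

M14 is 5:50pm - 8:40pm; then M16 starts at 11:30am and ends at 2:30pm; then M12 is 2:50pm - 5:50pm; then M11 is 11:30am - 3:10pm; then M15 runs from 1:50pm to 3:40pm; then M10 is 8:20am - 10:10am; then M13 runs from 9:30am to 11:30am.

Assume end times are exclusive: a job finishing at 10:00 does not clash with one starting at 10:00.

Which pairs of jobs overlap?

M10 & M13, M11 & M12, M11 & M15, M11 & M16, M12 & M15, M15 & M16

Two intervals overlap when each starts before the other ends.
Sorted by start: M10, M13, M11, M16, M15, M12, M14.
M13 starts before M10 ends → M10 and M13 overlap.
M11 starts after M10 ends, so nothing later overlaps M10 either.
M11 starts exactly when M13 ends (back-to-back, no overlap), so nothing later overlaps M13 either.
M16 starts before M11 ends → M11 and M16 overlap.
M15 starts before M11 ends → M11 and M15 overlap.
M12 starts before M11 ends → M11 and M12 overlap.
M14 starts after M11 ends.
M15 starts before M16 ends → M16 and M15 overlap.
M12 starts after M16 ends, so nothing later overlaps M16 either.
M12 starts before M15 ends → M15 and M12 overlap.
M14 starts after M15 ends.
M14 starts exactly when M12 ends (back-to-back, no overlap).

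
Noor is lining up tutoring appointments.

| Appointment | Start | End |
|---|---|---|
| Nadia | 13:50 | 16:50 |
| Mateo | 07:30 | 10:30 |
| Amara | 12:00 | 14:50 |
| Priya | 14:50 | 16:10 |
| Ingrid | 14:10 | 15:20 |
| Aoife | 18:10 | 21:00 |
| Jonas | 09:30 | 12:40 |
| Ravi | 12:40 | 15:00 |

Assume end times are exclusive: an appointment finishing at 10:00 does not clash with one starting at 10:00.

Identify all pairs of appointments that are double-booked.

Amara & Ingrid, Amara & Jonas, Amara & Nadia, Amara & Ravi, Ingrid & Nadia, Ingrid & Priya, Ingrid & Ravi, Jonas & Mateo, Nadia & Priya, Nadia & Ravi, Priya & Ravi

Check each pair: they overlap iff neither finishes before the other starts.
Sorted by start: Mateo, Jonas, Amara, Ravi, Nadia, Ingrid, Priya, Aoife.
Jonas starts before Mateo ends → Mateo and Jonas overlap.
Amara starts after Mateo ends — done with Mateo.
Amara starts before Jonas ends → Jonas and Amara overlap.
Ravi starts exactly when Jonas ends (back-to-back, no overlap) — done with Jonas.
Ravi starts before Amara ends → Amara and Ravi overlap.
Nadia starts before Amara ends → Amara and Nadia overlap.
Ingrid starts before Amara ends → Amara and Ingrid overlap.
Priya starts exactly when Amara ends (back-to-back, no overlap) — done with Amara.
Nadia starts before Ravi ends → Ravi and Nadia overlap.
Ingrid starts before Ravi ends → Ravi and Ingrid overlap.
Priya starts before Ravi ends → Ravi and Priya overlap.
Aoife starts after Ravi ends.
Ingrid starts before Nadia ends → Nadia and Ingrid overlap.
Priya starts before Nadia ends → Nadia and Priya overlap.
Aoife starts after Nadia ends.
Priya starts before Ingrid ends → Ingrid and Priya overlap.
Aoife starts after Ingrid ends.
Aoife starts after Priya ends.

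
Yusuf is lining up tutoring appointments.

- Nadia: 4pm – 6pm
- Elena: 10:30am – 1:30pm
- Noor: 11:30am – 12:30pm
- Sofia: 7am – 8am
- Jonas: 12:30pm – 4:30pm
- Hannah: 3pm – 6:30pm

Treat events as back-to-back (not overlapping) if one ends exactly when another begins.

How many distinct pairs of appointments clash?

5

Sorted by start: Sofia, Elena, Noor, Jonas, Hannah, Nadia.
Elena starts after Sofia ends — done with Sofia.
Noor starts before Elena ends → Elena and Noor overlap.
Jonas starts before Elena ends → Elena and Jonas overlap.
Hannah starts after Elena ends — done with Elena.
Jonas starts exactly when Noor ends (back-to-back, no overlap) — done with Noor.
Hannah starts before Jonas ends → Jonas and Hannah overlap.
Nadia starts before Jonas ends → Jonas and Nadia overlap.
Nadia starts before Hannah ends → Hannah and Nadia overlap.
Overlapping pairs: Elena & Jonas, Elena & Noor, Hannah & Jonas, Hannah & Nadia, Jonas & Nadia — 5 in total.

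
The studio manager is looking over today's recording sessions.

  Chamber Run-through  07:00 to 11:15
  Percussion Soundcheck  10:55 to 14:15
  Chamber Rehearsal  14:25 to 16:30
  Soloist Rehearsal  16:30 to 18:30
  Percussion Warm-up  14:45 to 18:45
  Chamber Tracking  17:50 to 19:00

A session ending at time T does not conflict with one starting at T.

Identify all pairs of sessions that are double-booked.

Sorted by start: Chamber Run-through, Percussion Soundcheck, Chamber Rehearsal, Percussion Warm-up, Soloist Rehearsal, Chamber Tracking.
Percussion Soundcheck starts before Chamber Run-through ends → Chamber Run-through and Percussion Soundcheck overlap.
Chamber Rehearsal starts after Chamber Run-through ends, so nothing later overlaps Chamber Run-through either.
Chamber Rehearsal starts after Percussion Soundcheck ends, so nothing later overlaps Percussion Soundcheck either.
Percussion Warm-up starts before Chamber Rehearsal ends → Chamber Rehearsal and Percussion Warm-up overlap.
Soloist Rehearsal starts exactly when Chamber Rehearsal ends (back-to-back, no overlap), so nothing later overlaps Chamber Rehearsal either.
Soloist Rehearsal starts before Percussion Warm-up ends → Percussion Warm-up and Soloist Rehearsal overlap.
Chamber Tracking starts before Percussion Warm-up ends → Percussion Warm-up and Chamber Tracking overlap.
Chamber Tracking starts before Soloist Rehearsal ends → Soloist Rehearsal and Chamber Tracking overlap.

Chamber Rehearsal & Percussion Warm-up, Chamber Run-through & Percussion Soundcheck, Chamber Tracking & Percussion Warm-up, Chamber Tracking & Soloist Rehearsal, Percussion Warm-up & Soloist Rehearsal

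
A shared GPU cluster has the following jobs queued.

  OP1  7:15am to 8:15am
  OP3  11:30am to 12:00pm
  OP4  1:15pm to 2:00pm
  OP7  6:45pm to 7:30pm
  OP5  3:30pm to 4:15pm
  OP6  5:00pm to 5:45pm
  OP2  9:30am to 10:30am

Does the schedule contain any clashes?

No

Sorted by start: OP1, OP2, OP3, OP4, OP5, OP6, OP7.
OP2 starts after OP1 ends — done with OP1.
OP3 starts after OP2 ends — done with OP2.
OP4 starts after OP3 ends — done with OP3.
OP5 starts after OP4 ends — done with OP4.
OP6 starts after OP5 ends — done with OP5.
OP7 starts after OP6 ends.
Every pair is clear; the schedule has no overlaps.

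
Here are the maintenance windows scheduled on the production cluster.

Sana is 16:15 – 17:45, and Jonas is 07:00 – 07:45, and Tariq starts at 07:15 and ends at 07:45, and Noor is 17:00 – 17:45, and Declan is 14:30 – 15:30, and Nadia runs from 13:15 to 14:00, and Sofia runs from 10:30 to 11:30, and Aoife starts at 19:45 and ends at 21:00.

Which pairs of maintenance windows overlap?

Sorted by start: Jonas, Tariq, Sofia, Nadia, Declan, Sana, Noor, Aoife.
Tariq starts before Jonas ends → Jonas and Tariq overlap.
Sofia starts after Jonas ends, so nothing later overlaps Jonas either.
Sofia starts after Tariq ends, so nothing later overlaps Tariq either.
Nadia starts after Sofia ends, so nothing later overlaps Sofia either.
Declan starts after Nadia ends, so nothing later overlaps Nadia either.
Sana starts after Declan ends, so nothing later overlaps Declan either.
Noor starts before Sana ends → Sana and Noor overlap.
Aoife starts after Sana ends.
Aoife starts after Noor ends.

Jonas & Tariq, Noor & Sana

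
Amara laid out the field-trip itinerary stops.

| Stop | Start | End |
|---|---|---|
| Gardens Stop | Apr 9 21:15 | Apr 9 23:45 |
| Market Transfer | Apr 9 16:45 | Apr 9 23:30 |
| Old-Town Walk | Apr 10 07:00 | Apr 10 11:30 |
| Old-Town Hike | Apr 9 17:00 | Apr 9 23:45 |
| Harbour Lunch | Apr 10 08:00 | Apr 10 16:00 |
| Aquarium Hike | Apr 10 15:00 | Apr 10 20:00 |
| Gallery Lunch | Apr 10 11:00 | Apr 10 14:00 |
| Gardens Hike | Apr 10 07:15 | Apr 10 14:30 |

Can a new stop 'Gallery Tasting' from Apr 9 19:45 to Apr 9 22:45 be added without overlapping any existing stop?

Market Transfer: starts Apr 9 16:45 before Gallery Tasting ends Apr 9 22:45, and ends Apr 9 23:30 after Gallery Tasting starts Apr 9 19:45 → overlap.
Old-Town Hike: starts Apr 9 17:00 before Gallery Tasting ends Apr 9 22:45, and ends Apr 9 23:45 after Gallery Tasting starts Apr 9 19:45 → overlap.
Gardens Stop: starts Apr 9 21:15 before Gallery Tasting ends Apr 9 22:45, and ends Apr 9 23:45 after Gallery Tasting starts Apr 9 19:45 → overlap.
Old-Town Walk: starts Apr 10 07:00 at or after Gallery Tasting ends Apr 9 22:45 → clear.
Gardens Hike: starts Apr 10 07:15 at or after Gallery Tasting ends Apr 9 22:45 → clear.
Harbour Lunch: starts Apr 10 08:00 at or after Gallery Tasting ends Apr 9 22:45 → clear.
Gallery Lunch: starts Apr 10 11:00 at or after Gallery Tasting ends Apr 9 22:45 → clear.
Aquarium Hike: starts Apr 10 15:00 at or after Gallery Tasting ends Apr 9 22:45 → clear.
Gallery Tasting overlaps Market Transfer, Old-Town Hike, Gardens Stop.

No — it overlaps Gardens Stop, Market Transfer, Old-Town Hike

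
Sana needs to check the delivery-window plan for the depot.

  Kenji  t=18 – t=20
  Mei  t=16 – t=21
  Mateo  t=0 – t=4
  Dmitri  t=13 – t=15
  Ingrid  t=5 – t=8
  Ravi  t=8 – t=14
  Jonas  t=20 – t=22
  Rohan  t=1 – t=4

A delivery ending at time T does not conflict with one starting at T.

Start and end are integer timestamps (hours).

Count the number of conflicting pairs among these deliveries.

4

Sorted by start: Mateo, Rohan, Ingrid, Ravi, Dmitri, Mei, Kenji, Jonas.
Rohan starts before Mateo ends → Mateo and Rohan overlap.
Ingrid starts after Mateo ends; Mateo is clear from here.
Ingrid starts after Rohan ends; Rohan is clear from here.
Ravi starts exactly when Ingrid ends (back-to-back, no overlap); Ingrid is clear from here.
Dmitri starts before Ravi ends → Ravi and Dmitri overlap.
Mei starts after Ravi ends; Ravi is clear from here.
Mei starts after Dmitri ends; Dmitri is clear from here.
Kenji starts before Mei ends → Mei and Kenji overlap.
Jonas starts before Mei ends → Mei and Jonas overlap.
Jonas starts exactly when Kenji ends (back-to-back, no overlap).
Overlapping pairs: Dmitri & Ravi, Jonas & Mei, Kenji & Mei, Mateo & Rohan — 4 in total.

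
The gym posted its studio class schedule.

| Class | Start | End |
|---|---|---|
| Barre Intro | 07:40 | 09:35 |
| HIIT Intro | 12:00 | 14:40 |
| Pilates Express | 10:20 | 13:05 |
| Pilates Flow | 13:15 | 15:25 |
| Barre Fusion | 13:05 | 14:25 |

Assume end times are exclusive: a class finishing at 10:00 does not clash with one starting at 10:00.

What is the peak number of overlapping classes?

Sort all start/end points and keep a running count:
07:40 start Barre Intro → 1
09:35 end Barre Intro → 0
10:20 start Pilates Express → 1
12:00 start HIIT Intro → 2
13:05 end Pilates Express → 1
13:05 start Barre Fusion → 2
13:15 start Pilates Flow → 3
14:25 end Barre Fusion → 2
14:40 end HIIT Intro → 1
15:25 end Pilates Flow → 0
Peak is 3, at 13:15 (Barre Fusion, HIIT Intro, Pilates Flow).

3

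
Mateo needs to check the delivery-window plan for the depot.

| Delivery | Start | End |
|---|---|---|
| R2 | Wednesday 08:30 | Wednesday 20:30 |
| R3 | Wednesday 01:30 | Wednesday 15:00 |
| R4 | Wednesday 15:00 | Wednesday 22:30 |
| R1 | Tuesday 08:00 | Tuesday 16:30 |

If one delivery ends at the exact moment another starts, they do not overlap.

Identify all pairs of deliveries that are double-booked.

R2 & R3, R2 & R4

Check each pair: they overlap iff neither finishes before the other starts.
Sorted by start: R1, R3, R2, R4.
R3 starts after R1 ends; R1 is clear from here.
R2 starts before R3 ends → R3 and R2 overlap.
R4 starts exactly when R3 ends (back-to-back, no overlap).
R4 starts before R2 ends → R2 and R4 overlap.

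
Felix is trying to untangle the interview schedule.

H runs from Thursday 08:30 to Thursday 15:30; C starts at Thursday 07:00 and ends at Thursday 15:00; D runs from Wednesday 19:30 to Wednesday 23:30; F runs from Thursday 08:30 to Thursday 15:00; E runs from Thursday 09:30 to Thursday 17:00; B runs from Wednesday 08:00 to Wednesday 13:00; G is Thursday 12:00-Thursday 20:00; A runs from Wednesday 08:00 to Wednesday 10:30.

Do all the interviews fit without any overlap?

Two intervals overlap when each starts before the other ends.
Sorted by start: A, B, D, C, F, H, E, G.
B starts before A ends → A and B overlap.
That's a conflict, so the schedule is not conflict-free.

No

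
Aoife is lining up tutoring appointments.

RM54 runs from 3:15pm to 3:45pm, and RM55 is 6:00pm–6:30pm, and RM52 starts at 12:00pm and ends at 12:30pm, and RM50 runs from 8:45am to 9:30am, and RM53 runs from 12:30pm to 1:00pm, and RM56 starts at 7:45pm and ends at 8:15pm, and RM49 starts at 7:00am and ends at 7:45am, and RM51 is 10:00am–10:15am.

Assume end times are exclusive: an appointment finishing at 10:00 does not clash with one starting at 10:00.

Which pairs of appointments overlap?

none

Two intervals overlap when each starts before the other ends.
Sorted by start: RM49, RM50, RM51, RM52, RM53, RM54, RM55, RM56.
RM50 starts after RM49 ends, so nothing later overlaps RM49 either.
RM51 starts after RM50 ends, so nothing later overlaps RM50 either.
RM52 starts after RM51 ends, so nothing later overlaps RM51 either.
RM53 starts exactly when RM52 ends (back-to-back, no overlap), so nothing later overlaps RM52 either.
RM54 starts after RM53 ends, so nothing later overlaps RM53 either.
RM55 starts after RM54 ends, so nothing later overlaps RM54 either.
RM56 starts after RM55 ends.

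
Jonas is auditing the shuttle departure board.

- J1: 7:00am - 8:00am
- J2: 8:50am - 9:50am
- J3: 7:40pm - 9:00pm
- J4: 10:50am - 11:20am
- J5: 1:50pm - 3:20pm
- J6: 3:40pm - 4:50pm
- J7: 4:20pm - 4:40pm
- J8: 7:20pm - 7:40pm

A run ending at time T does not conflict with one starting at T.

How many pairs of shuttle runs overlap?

Sorted by start: J1, J2, J4, J5, J6, J7, J8, J3.
J2 starts after J1 ends, so J1 has no further overlaps.
J4 starts after J2 ends, so J2 has no further overlaps.
J5 starts after J4 ends, so J4 has no further overlaps.
J6 starts after J5 ends, so J5 has no further overlaps.
J7 starts before J6 ends → J6 and J7 overlap.
J8 starts after J6 ends, so J6 has no further overlaps.
J8 starts after J7 ends, so J7 has no further overlaps.
J3 starts exactly when J8 ends (back-to-back, no overlap).
Overlapping pairs: J6 & J7 — 1 in total.

1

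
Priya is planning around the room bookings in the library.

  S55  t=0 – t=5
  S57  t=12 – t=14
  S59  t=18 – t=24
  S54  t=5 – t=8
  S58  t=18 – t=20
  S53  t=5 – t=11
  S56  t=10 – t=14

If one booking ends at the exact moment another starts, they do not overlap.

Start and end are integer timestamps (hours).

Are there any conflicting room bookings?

Sorted by start: S55, S53, S54, S56, S57, S58, S59.
S53 starts exactly when S55 ends (back-to-back, no overlap); S55 is clear from here.
S54 starts before S53 ends → S53 and S54 overlap.
That's a conflict, so the schedule is not conflict-free.

Yes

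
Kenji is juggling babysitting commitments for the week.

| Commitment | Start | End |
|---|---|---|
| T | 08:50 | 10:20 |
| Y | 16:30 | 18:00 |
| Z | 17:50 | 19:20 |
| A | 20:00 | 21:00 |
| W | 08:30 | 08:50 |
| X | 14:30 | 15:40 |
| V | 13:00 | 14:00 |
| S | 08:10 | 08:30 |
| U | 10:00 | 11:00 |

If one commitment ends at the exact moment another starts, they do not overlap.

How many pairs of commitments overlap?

2

Sorted by start: S, W, T, U, V, X, Y, Z, A.
W starts exactly when S ends (back-to-back, no overlap), so nothing later overlaps S either.
T starts exactly when W ends (back-to-back, no overlap), so nothing later overlaps W either.
U starts before T ends → T and U overlap.
V starts after T ends, so nothing later overlaps T either.
V starts after U ends, so nothing later overlaps U either.
X starts after V ends, so nothing later overlaps V either.
Y starts after X ends, so nothing later overlaps X either.
Z starts before Y ends → Y and Z overlap.
A starts after Y ends.
A starts after Z ends.
Overlapping pairs: T & U, Y & Z — 2 in total.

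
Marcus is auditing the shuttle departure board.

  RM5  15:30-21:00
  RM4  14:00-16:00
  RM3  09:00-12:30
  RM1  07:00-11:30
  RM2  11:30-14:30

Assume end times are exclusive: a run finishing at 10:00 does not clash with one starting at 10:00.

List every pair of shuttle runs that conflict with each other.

Sorted by start: RM1, RM3, RM2, RM4, RM5.
RM3 starts before RM1 ends → RM1 and RM3 overlap.
RM2 starts exactly when RM1 ends (back-to-back, no overlap); RM1 is clear from here.
RM2 starts before RM3 ends → RM3 and RM2 overlap.
RM4 starts after RM3 ends; RM3 is clear from here.
RM4 starts before RM2 ends → RM2 and RM4 overlap.
RM5 starts after RM2 ends.
RM5 starts before RM4 ends → RM4 and RM5 overlap.

RM1 & RM3, RM2 & RM3, RM2 & RM4, RM4 & RM5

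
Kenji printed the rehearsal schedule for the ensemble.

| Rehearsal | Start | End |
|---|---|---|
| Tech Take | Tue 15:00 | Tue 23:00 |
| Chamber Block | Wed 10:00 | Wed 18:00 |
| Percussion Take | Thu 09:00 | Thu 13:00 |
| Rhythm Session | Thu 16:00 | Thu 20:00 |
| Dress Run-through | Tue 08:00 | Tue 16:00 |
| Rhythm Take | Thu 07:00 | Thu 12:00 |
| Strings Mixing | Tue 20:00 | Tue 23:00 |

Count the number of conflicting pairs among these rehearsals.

Sorted by start: Dress Run-through, Tech Take, Strings Mixing, Chamber Block, Rhythm Take, Percussion Take, Rhythm Session.
Tech Take starts before Dress Run-through ends → Dress Run-through and Tech Take overlap.
Strings Mixing starts after Dress Run-through ends, so Dress Run-through has no further overlaps.
Strings Mixing starts before Tech Take ends → Tech Take and Strings Mixing overlap.
Chamber Block starts after Tech Take ends, so Tech Take has no further overlaps.
Chamber Block starts after Strings Mixing ends, so Strings Mixing has no further overlaps.
Rhythm Take starts after Chamber Block ends, so Chamber Block has no further overlaps.
Percussion Take starts before Rhythm Take ends → Rhythm Take and Percussion Take overlap.
Rhythm Session starts after Rhythm Take ends.
Rhythm Session starts after Percussion Take ends.
Overlapping pairs: Dress Run-through & Tech Take, Percussion Take & Rhythm Take, Strings Mixing & Tech Take — 3 in total.

3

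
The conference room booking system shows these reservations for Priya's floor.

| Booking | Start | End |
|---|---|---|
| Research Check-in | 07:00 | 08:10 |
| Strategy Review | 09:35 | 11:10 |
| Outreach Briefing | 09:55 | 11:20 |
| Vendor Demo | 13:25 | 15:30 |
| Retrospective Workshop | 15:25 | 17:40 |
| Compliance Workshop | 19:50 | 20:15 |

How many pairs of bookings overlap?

Check each pair: they overlap iff neither finishes before the other starts.
Sorted by start: Research Check-in, Strategy Review, Outreach Briefing, Vendor Demo, Retrospective Workshop, Compliance Workshop.
Strategy Review starts after Research Check-in ends, so nothing later overlaps Research Check-in either.
Outreach Briefing starts before Strategy Review ends → Strategy Review and Outreach Briefing overlap.
Vendor Demo starts after Strategy Review ends, so nothing later overlaps Strategy Review either.
Vendor Demo starts after Outreach Briefing ends, so nothing later overlaps Outreach Briefing either.
Retrospective Workshop starts before Vendor Demo ends → Vendor Demo and Retrospective Workshop overlap.
Compliance Workshop starts after Vendor Demo ends.
Compliance Workshop starts after Retrospective Workshop ends.
Overlapping pairs: Outreach Briefing & Strategy Review, Retrospective Workshop & Vendor Demo — 2 in total.

2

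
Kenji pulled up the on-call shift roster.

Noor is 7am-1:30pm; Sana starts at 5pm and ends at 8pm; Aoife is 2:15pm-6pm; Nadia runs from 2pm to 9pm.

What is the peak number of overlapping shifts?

Sort all start/end points and keep a running count:
7am start Noor → 1
1:30pm end Noor → 0
2pm start Nadia → 1
2:15pm start Aoife → 2
5pm start Sana → 3
6pm end Aoife → 2
8pm end Sana → 1
9pm end Nadia → 0
Peak is 3, at 5pm (Aoife, Nadia, Sana).

3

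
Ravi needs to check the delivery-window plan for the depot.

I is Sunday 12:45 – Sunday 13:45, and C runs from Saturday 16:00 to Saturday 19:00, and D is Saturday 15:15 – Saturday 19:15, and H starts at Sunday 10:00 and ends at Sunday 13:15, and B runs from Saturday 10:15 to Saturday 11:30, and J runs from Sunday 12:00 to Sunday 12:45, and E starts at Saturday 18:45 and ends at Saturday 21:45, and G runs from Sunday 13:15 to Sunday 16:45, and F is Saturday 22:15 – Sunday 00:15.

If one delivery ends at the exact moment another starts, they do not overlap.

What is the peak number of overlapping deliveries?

3

Sweep the timeline, counting +1 at each start and −1 at each end (ends before starts at a tie):
Saturday 10:15 start B → 1
Saturday 11:30 end B → 0
Saturday 15:15 start D → 1
Saturday 16:00 start C → 2
Saturday 18:45 start E → 3
Saturday 19:00 end C → 2
Saturday 19:15 end D → 1
Saturday 21:45 end E → 0
Saturday 22:15 start F → 1
Sunday 00:15 end F → 0
Sunday 10:00 start H → 1
Sunday 12:00 start J → 2
Sunday 12:45 end J → 1
Sunday 12:45 start I → 2
Sunday 13:15 end H → 1
Sunday 13:15 start G → 2
Sunday 13:45 end I → 1
Sunday 16:45 end G → 0
Peak is 3, at Saturday 18:45 (C, D, E).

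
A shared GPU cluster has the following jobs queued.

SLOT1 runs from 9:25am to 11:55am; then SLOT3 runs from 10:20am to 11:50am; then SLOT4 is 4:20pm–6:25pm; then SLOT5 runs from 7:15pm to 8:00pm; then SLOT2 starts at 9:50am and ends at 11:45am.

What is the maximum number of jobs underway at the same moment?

Sort all start/end points and keep a running count:
9:25am start SLOT1 → 1
9:50am start SLOT2 → 2
10:20am start SLOT3 → 3
11:45am end SLOT2 → 2
11:50am end SLOT3 → 1
11:55am end SLOT1 → 0
4:20pm start SLOT4 → 1
6:25pm end SLOT4 → 0
7:15pm start SLOT5 → 1
8:00pm end SLOT5 → 0
Peak is 3, at 10:20am (SLOT1, SLOT2, SLOT3).

3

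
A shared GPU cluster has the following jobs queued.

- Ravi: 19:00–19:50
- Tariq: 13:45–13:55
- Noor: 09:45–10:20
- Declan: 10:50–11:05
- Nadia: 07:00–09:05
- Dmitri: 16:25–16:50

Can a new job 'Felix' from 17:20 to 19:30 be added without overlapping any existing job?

Nadia: ends 09:05 at or before Felix starts 17:20 → clear.
Noor: ends 10:20 at or before Felix starts 17:20 → clear.
Declan: ends 11:05 at or before Felix starts 17:20 → clear.
Tariq: ends 13:55 at or before Felix starts 17:20 → clear.
Dmitri: ends 16:50 at or before Felix starts 17:20 → clear.
Ravi: starts 19:00 before Felix ends 19:30, and ends 19:50 after Felix starts 17:20 → overlap.
Felix overlaps Ravi.

No — it overlaps Ravi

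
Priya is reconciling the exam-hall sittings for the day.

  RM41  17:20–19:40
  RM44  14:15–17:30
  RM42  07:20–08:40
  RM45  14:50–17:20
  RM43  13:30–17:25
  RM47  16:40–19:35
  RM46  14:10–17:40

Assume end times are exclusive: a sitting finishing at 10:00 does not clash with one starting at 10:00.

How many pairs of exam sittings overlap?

Sorted by start: RM42, RM43, RM46, RM44, RM45, RM47, RM41.
RM43 starts after RM42 ends; RM42 is clear from here.
RM46 starts before RM43 ends → RM43 and RM46 overlap.
RM44 starts before RM43 ends → RM43 and RM44 overlap.
RM45 starts before RM43 ends → RM43 and RM45 overlap.
RM47 starts before RM43 ends → RM43 and RM47 overlap.
RM41 starts before RM43 ends → RM43 and RM41 overlap.
RM44 starts before RM46 ends → RM46 and RM44 overlap.
RM45 starts before RM46 ends → RM46 and RM45 overlap.
RM47 starts before RM46 ends → RM46 and RM47 overlap.
RM41 starts before RM46 ends → RM46 and RM41 overlap.
RM45 starts before RM44 ends → RM44 and RM45 overlap.
RM47 starts before RM44 ends → RM44 and RM47 overlap.
RM41 starts before RM44 ends → RM44 and RM41 overlap.
RM47 starts before RM45 ends → RM45 and RM47 overlap.
RM41 starts exactly when RM45 ends (back-to-back, no overlap).
RM41 starts before RM47 ends → RM47 and RM41 overlap.
Overlapping pairs: RM41 & RM43, RM41 & RM44, RM41 & RM46, RM41 & RM47, RM43 & RM44, RM43 & RM45, RM43 & RM46, RM43 & RM47, RM44 & RM45, RM44 & RM46, RM44 & RM47, RM45 & RM46, RM45 & RM47, RM46 & RM47 — 14 in total.

14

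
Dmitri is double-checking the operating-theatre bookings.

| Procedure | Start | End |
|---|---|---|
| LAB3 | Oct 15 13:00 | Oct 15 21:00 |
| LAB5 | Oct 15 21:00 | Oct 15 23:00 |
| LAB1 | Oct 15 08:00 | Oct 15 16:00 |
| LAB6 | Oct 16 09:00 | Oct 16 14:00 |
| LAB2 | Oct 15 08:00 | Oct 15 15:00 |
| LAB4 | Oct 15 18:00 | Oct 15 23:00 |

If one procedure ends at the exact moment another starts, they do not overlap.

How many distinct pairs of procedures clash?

Sorted by start: LAB1, LAB2, LAB3, LAB4, LAB5, LAB6.
LAB2 starts before LAB1 ends → LAB1 and LAB2 overlap.
LAB3 starts before LAB1 ends → LAB1 and LAB3 overlap.
LAB4 starts after LAB1 ends, so nothing later overlaps LAB1 either.
LAB3 starts before LAB2 ends → LAB2 and LAB3 overlap.
LAB4 starts after LAB2 ends, so nothing later overlaps LAB2 either.
LAB4 starts before LAB3 ends → LAB3 and LAB4 overlap.
LAB5 starts exactly when LAB3 ends (back-to-back, no overlap), so nothing later overlaps LAB3 either.
LAB5 starts before LAB4 ends → LAB4 and LAB5 overlap.
LAB6 starts after LAB4 ends.
LAB6 starts after LAB5 ends.
Overlapping pairs: LAB1 & LAB2, LAB1 & LAB3, LAB2 & LAB3, LAB3 & LAB4, LAB4 & LAB5 — 5 in total.

5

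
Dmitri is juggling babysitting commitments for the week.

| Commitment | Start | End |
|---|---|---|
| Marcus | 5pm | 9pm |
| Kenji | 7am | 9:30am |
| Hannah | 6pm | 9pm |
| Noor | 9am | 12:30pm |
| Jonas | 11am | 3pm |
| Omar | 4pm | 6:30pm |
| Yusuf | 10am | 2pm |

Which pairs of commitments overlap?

Hannah & Marcus, Hannah & Omar, Jonas & Noor, Jonas & Yusuf, Kenji & Noor, Marcus & Omar, Noor & Yusuf

Two intervals overlap when each starts before the other ends.
Sorted by start: Kenji, Noor, Yusuf, Jonas, Omar, Marcus, Hannah.
Noor starts before Kenji ends → Kenji and Noor overlap.
Yusuf starts after Kenji ends; Kenji is clear from here.
Yusuf starts before Noor ends → Noor and Yusuf overlap.
Jonas starts before Noor ends → Noor and Jonas overlap.
Omar starts after Noor ends; Noor is clear from here.
Jonas starts before Yusuf ends → Yusuf and Jonas overlap.
Omar starts after Yusuf ends; Yusuf is clear from here.
Omar starts after Jonas ends; Jonas is clear from here.
Marcus starts before Omar ends → Omar and Marcus overlap.
Hannah starts before Omar ends → Omar and Hannah overlap.
Hannah starts before Marcus ends → Marcus and Hannah overlap.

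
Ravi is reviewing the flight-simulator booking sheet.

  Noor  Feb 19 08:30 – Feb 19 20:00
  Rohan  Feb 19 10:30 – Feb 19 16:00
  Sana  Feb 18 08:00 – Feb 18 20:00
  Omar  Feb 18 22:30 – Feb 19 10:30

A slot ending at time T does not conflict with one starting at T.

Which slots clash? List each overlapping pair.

Sorted by start: Sana, Omar, Noor, Rohan.
Omar starts after Sana ends; Sana is clear from here.
Noor starts before Omar ends → Omar and Noor overlap.
Rohan starts exactly when Omar ends (back-to-back, no overlap).
Rohan starts before Noor ends → Noor and Rohan overlap.

Noor & Omar, Noor & Rohan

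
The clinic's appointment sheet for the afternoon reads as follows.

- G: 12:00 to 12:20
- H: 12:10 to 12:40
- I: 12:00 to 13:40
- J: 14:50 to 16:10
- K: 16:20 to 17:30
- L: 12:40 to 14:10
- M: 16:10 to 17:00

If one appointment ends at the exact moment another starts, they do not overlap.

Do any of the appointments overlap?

Two intervals overlap when each starts before the other ends.
Sorted by start: G, I, H, L, J, M, K.
I starts before G ends → G and I overlap.
That's a conflict, so the schedule is not conflict-free.

Yes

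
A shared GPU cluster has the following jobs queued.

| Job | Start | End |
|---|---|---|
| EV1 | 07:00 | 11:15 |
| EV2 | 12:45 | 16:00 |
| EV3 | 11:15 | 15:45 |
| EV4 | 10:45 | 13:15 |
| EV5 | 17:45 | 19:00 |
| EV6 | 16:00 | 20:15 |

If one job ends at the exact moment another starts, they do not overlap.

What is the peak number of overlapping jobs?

Sweep the timeline, counting +1 at each start and −1 at each end (ends before starts at a tie):
07:00 start EV1 → 1
10:45 start EV4 → 2
11:15 end EV1 → 1
11:15 start EV3 → 2
12:45 start EV2 → 3
13:15 end EV4 → 2
15:45 end EV3 → 1
16:00 end EV2 → 0
16:00 start EV6 → 1
17:45 start EV5 → 2
19:00 end EV5 → 1
20:15 end EV6 → 0
Peak is 3, at 12:45 (EV2, EV3, EV4).

3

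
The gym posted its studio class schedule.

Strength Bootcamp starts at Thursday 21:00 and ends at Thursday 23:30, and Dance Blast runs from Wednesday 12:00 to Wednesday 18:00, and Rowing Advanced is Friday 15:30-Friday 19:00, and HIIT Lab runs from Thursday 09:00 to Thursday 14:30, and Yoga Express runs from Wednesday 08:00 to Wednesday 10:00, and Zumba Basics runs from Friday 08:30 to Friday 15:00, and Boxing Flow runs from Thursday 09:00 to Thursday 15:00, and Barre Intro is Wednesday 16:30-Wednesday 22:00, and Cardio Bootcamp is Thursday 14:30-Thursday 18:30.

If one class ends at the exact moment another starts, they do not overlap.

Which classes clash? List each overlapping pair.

Barre Intro & Dance Blast, Boxing Flow & Cardio Bootcamp, Boxing Flow & HIIT Lab

Sorted by start: Yoga Express, Dance Blast, Barre Intro, HIIT Lab, Boxing Flow, Cardio Bootcamp, Strength Bootcamp, Zumba Basics, Rowing Advanced.
Dance Blast starts after Yoga Express ends, so Yoga Express has no further overlaps.
Barre Intro starts before Dance Blast ends → Dance Blast and Barre Intro overlap.
HIIT Lab starts after Dance Blast ends, so Dance Blast has no further overlaps.
HIIT Lab starts after Barre Intro ends, so Barre Intro has no further overlaps.
Boxing Flow starts before HIIT Lab ends → HIIT Lab and Boxing Flow overlap.
Cardio Bootcamp starts exactly when HIIT Lab ends (back-to-back, no overlap), so HIIT Lab has no further overlaps.
Cardio Bootcamp starts before Boxing Flow ends → Boxing Flow and Cardio Bootcamp overlap.
Strength Bootcamp starts after Boxing Flow ends, so Boxing Flow has no further overlaps.
Strength Bootcamp starts after Cardio Bootcamp ends, so Cardio Bootcamp has no further overlaps.
Zumba Basics starts after Strength Bootcamp ends, so Strength Bootcamp has no further overlaps.
Rowing Advanced starts after Zumba Basics ends.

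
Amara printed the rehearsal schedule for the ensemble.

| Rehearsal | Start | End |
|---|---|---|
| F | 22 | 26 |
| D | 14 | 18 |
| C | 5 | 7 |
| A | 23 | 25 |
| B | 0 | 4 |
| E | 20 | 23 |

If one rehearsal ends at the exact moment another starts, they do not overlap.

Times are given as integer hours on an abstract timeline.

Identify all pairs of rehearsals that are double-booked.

Check each pair: they overlap iff neither finishes before the other starts.
Sorted by start: B, C, D, E, F, A.
C starts after B ends; B is clear from here.
D starts after C ends; C is clear from here.
E starts after D ends; D is clear from here.
F starts before E ends → E and F overlap.
A starts exactly when E ends (back-to-back, no overlap).
A starts before F ends → F and A overlap.

A & F, E & F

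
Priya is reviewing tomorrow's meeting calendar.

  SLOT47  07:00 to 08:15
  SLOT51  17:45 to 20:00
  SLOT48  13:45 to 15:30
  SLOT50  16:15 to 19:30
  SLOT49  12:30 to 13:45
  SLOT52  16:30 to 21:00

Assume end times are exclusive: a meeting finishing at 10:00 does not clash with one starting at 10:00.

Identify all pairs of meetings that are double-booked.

SLOT50 & SLOT51, SLOT50 & SLOT52, SLOT51 & SLOT52

Sorted by start: SLOT47, SLOT49, SLOT48, SLOT50, SLOT52, SLOT51.
SLOT49 starts after SLOT47 ends — done with SLOT47.
SLOT48 starts exactly when SLOT49 ends (back-to-back, no overlap) — done with SLOT49.
SLOT50 starts after SLOT48 ends — done with SLOT48.
SLOT52 starts before SLOT50 ends → SLOT50 and SLOT52 overlap.
SLOT51 starts before SLOT50 ends → SLOT50 and SLOT51 overlap.
SLOT51 starts before SLOT52 ends → SLOT52 and SLOT51 overlap.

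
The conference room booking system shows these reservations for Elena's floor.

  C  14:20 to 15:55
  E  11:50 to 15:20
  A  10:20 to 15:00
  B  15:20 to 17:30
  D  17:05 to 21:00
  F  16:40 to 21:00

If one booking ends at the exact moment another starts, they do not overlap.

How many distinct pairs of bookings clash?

Two intervals overlap when each starts before the other ends.
Sorted by start: A, E, C, B, F, D.
E starts before A ends → A and E overlap.
C starts before A ends → A and C overlap.
B starts after A ends; A is clear from here.
C starts before E ends → E and C overlap.
B starts exactly when E ends (back-to-back, no overlap); E is clear from here.
B starts before C ends → C and B overlap.
F starts after C ends; C is clear from here.
F starts before B ends → B and F overlap.
D starts before B ends → B and D overlap.
D starts before F ends → F and D overlap.
Overlapping pairs: A & C, A & E, B & C, B & D, B & F, C & E, D & F — 7 in total.

7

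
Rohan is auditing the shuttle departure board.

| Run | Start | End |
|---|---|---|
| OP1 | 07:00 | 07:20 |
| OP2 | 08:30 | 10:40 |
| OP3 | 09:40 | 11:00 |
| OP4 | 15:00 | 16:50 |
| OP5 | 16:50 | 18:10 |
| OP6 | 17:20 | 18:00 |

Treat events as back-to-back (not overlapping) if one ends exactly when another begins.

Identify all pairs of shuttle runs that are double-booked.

OP2 & OP3, OP5 & OP6

Sorted by start: OP1, OP2, OP3, OP4, OP5, OP6.
OP2 starts after OP1 ends, so nothing later overlaps OP1 either.
OP3 starts before OP2 ends → OP2 and OP3 overlap.
OP4 starts after OP2 ends, so nothing later overlaps OP2 either.
OP4 starts after OP3 ends, so nothing later overlaps OP3 either.
OP5 starts exactly when OP4 ends (back-to-back, no overlap), so nothing later overlaps OP4 either.
OP6 starts before OP5 ends → OP5 and OP6 overlap.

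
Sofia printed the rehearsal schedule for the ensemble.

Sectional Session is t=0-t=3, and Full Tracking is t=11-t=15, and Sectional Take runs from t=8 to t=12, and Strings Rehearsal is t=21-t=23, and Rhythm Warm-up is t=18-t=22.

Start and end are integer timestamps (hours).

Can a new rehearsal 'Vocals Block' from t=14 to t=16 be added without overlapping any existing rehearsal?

Sectional Session: ends t=3 at or before Vocals Block starts t=14 → clear.
Sectional Take: ends t=12 at or before Vocals Block starts t=14 → clear.
Full Tracking: starts t=11 before Vocals Block ends t=16, and ends t=15 after Vocals Block starts t=14 → overlap.
Rhythm Warm-up: starts t=18 at or after Vocals Block ends t=16 → clear.
Strings Rehearsal: starts t=21 at or after Vocals Block ends t=16 → clear.
Vocals Block overlaps Full Tracking.

No — it overlaps Full Tracking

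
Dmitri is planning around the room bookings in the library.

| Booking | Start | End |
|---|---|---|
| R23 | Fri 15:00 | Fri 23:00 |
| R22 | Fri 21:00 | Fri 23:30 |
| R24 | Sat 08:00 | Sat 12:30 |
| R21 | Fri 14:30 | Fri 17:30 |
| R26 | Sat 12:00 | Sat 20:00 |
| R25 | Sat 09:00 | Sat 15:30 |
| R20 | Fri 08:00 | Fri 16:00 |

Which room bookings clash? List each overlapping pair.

R20 & R21, R20 & R23, R21 & R23, R22 & R23, R24 & R25, R24 & R26, R25 & R26

Sorted by start: R20, R21, R23, R22, R24, R25, R26.
R21 starts before R20 ends → R20 and R21 overlap.
R23 starts before R20 ends → R20 and R23 overlap.
R22 starts after R20 ends, so R20 has no further overlaps.
R23 starts before R21 ends → R21 and R23 overlap.
R22 starts after R21 ends, so R21 has no further overlaps.
R22 starts before R23 ends → R23 and R22 overlap.
R24 starts after R23 ends, so R23 has no further overlaps.
R24 starts after R22 ends, so R22 has no further overlaps.
R25 starts before R24 ends → R24 and R25 overlap.
R26 starts before R24 ends → R24 and R26 overlap.
R26 starts before R25 ends → R25 and R26 overlap.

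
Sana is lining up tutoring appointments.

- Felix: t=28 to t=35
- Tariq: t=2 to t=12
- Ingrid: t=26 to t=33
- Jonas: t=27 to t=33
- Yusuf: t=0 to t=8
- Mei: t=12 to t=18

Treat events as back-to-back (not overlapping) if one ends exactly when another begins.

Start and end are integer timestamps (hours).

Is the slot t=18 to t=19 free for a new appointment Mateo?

Yes — the slot is free

Yusuf: ends t=8 at or before Mateo starts t=18 → clear.
Tariq: ends t=12 at or before Mateo starts t=18 → clear.
Mei: ends t=18 at or before Mateo starts t=18 → clear.
Ingrid: starts t=26 at or after Mateo ends t=19 → clear.
Jonas: starts t=27 at or after Mateo ends t=19 → clear.
Felix: starts t=28 at or after Mateo ends t=19 → clear.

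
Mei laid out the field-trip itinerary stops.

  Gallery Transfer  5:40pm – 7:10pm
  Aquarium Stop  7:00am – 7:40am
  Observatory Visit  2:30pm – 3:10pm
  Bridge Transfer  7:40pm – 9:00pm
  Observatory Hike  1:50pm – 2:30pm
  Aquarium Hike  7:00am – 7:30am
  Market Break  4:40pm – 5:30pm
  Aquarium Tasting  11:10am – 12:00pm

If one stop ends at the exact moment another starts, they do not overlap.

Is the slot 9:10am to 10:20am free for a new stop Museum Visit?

Aquarium Stop: ends 7:40am at or before Museum Visit starts 9:10am → clear.
Aquarium Hike: ends 7:30am at or before Museum Visit starts 9:10am → clear.
Aquarium Tasting: starts 11:10am at or after Museum Visit ends 10:20am → clear.
Observatory Hike: starts 1:50pm at or after Museum Visit ends 10:20am → clear.
Observatory Visit: starts 2:30pm at or after Museum Visit ends 10:20am → clear.
Market Break: starts 4:40pm at or after Museum Visit ends 10:20am → clear.
Gallery Transfer: starts 5:40pm at or after Museum Visit ends 10:20am → clear.
Bridge Transfer: starts 7:40pm at or after Museum Visit ends 10:20am → clear.

Yes — the slot is free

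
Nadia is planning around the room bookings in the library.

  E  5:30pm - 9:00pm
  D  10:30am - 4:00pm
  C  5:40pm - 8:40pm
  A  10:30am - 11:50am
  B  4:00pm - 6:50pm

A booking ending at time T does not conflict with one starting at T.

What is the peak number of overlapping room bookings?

3

Walk through starts and ends in time order (an end at T is processed before a start at T):
10:30am start A → 1
10:30am start D → 2
11:50am end A → 1
4:00pm end D → 0
4:00pm start B → 1
5:30pm start E → 2
5:40pm start C → 3
6:50pm end B → 2
8:40pm end C → 1
9:00pm end E → 0
Peak is 3, at 5:40pm (B, C, E).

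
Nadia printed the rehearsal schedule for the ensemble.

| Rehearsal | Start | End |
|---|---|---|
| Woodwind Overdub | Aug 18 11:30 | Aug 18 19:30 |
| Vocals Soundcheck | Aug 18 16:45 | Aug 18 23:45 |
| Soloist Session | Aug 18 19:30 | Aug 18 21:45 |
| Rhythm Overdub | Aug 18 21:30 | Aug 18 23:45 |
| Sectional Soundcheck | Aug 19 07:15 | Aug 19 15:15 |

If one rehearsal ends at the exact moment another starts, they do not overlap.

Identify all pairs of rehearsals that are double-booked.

Check each pair: they overlap iff neither finishes before the other starts.
Sorted by start: Woodwind Overdub, Vocals Soundcheck, Soloist Session, Rhythm Overdub, Sectional Soundcheck.
Vocals Soundcheck starts before Woodwind Overdub ends → Woodwind Overdub and Vocals Soundcheck overlap.
Soloist Session starts exactly when Woodwind Overdub ends (back-to-back, no overlap) — done with Woodwind Overdub.
Soloist Session starts before Vocals Soundcheck ends → Vocals Soundcheck and Soloist Session overlap.
Rhythm Overdub starts before Vocals Soundcheck ends → Vocals Soundcheck and Rhythm Overdub overlap.
Sectional Soundcheck starts after Vocals Soundcheck ends.
Rhythm Overdub starts before Soloist Session ends → Soloist Session and Rhythm Overdub overlap.
Sectional Soundcheck starts after Soloist Session ends.
Sectional Soundcheck starts after Rhythm Overdub ends.

Rhythm Overdub & Soloist Session, Rhythm Overdub & Vocals Soundcheck, Soloist Session & Vocals Soundcheck, Vocals Soundcheck & Woodwind Overdub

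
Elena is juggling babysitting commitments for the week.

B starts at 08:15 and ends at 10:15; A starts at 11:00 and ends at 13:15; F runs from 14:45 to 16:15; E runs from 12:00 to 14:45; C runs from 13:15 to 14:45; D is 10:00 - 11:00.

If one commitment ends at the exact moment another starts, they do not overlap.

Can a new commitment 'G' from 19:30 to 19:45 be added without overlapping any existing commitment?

B: ends 10:15 at or before G starts 19:30 → clear.
D: ends 11:00 at or before G starts 19:30 → clear.
A: ends 13:15 at or before G starts 19:30 → clear.
E: ends 14:45 at or before G starts 19:30 → clear.
C: ends 14:45 at or before G starts 19:30 → clear.
F: ends 16:15 at or before G starts 19:30 → clear.

Yes — the slot is free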